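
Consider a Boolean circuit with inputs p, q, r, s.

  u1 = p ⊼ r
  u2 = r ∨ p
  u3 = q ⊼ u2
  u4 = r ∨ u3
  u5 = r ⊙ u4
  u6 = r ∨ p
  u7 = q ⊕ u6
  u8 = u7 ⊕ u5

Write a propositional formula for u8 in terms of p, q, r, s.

u2 = r ∨ p
u3 = q ⊼ u2 = q ⊼ (r ∨ p)
u4 = r ∨ u3 = r ∨ (q ⊼ (r ∨ p))
u5 = r ⊙ u4 = r ⊙ (r ∨ (q ⊼ (r ∨ p)))
u6 = r ∨ p
u7 = q ⊕ u6 = q ⊕ (r ∨ p)
u8 = u7 ⊕ u5 = (q ⊕ (r ∨ p)) ⊕ (r ⊙ (r ∨ (q ⊼ (r ∨ p))))

(q ⊕ (r ∨ p)) ⊕ (r ⊙ (r ∨ (q ⊼ (r ∨ p))))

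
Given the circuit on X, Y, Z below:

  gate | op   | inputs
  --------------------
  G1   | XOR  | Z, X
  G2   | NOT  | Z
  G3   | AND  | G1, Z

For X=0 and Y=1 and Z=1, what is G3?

1

G1 = 1 XOR 0 = 1
G3 = 1 AND 1 = 1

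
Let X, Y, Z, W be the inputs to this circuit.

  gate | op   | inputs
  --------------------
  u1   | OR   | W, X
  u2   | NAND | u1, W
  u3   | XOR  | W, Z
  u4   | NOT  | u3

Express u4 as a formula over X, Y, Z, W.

u3 = W XOR Z
u4 = NOT u3 = NOT (W XOR Z)

NOT (W XOR Z)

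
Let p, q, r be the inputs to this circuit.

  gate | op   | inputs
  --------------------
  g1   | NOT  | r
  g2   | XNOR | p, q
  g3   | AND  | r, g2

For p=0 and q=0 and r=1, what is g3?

1

g2 = 0 XNOR 0 = 1
g3 = 1 AND 1 = 1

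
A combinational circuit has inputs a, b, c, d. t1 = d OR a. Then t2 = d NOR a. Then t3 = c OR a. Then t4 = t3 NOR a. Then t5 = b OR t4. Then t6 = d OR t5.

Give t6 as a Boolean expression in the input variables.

d OR (b OR ((c OR a) NOR a))

t3 = c OR a
t4 = t3 NOR a = (c OR a) NOR a
t5 = b OR t4 = b OR ((c OR a) NOR a)
t6 = d OR t5 = d OR (b OR ((c OR a) NOR a))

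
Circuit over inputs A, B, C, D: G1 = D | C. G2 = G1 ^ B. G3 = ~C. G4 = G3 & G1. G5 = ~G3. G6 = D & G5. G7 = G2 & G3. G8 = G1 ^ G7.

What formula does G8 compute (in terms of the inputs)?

G1 = D | C
G2 = G1 ^ B = (D | C) ^ B
G3 = ~C
G7 = G2 & G3 = ((D | C) ^ B) & ~C
G8 = G1 ^ G7 = (D | C) ^ (((D | C) ^ B) & ~C)

(D | C) ^ (((D | C) ^ B) & ~C)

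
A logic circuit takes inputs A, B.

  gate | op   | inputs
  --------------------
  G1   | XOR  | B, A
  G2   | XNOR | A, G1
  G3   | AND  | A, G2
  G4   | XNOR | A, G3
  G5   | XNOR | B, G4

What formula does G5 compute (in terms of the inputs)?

G1 = B XOR A
G2 = A XNOR G1 = A XNOR (B XOR A)
G3 = A AND G2 = A AND (A XNOR (B XOR A))
G4 = A XNOR G3 = A XNOR (A AND (A XNOR (B XOR A)))
G5 = B XNOR G4 = B XNOR (A XNOR (A AND (A XNOR (B XOR A))))

B XNOR (A XNOR (A AND (A XNOR (B XOR A))))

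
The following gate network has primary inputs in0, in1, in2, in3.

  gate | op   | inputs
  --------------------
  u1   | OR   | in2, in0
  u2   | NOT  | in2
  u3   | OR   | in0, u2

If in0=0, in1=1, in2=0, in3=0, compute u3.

u2 = NOT 0 = 1
u3 = 0 OR 1 = 1

1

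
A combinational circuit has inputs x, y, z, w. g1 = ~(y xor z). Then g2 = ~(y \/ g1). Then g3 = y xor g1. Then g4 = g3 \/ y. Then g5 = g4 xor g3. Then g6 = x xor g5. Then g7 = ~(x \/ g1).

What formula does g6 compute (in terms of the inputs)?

x xor (((y xor (~(y xor z))) \/ y) xor (y xor (~(y xor z))))

g1 = ~(y xor z)
g3 = y xor g1 = y xor (~(y xor z))
g4 = g3 \/ y = (y xor (~(y xor z))) \/ y
g5 = g4 xor g3 = ((y xor (~(y xor z))) \/ y) xor (y xor (~(y xor z)))
g6 = x xor g5 = x xor (((y xor (~(y xor z))) \/ y) xor (y xor (~(y xor z))))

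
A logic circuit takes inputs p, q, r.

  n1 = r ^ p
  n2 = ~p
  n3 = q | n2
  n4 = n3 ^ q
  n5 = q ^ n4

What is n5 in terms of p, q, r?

q ^ ((q | ~p) ^ q)

n2 = ~p
n3 = q | n2 = q | ~p
n4 = n3 ^ q = (q | ~p) ^ q
n5 = q ^ n4 = q ^ ((q | ~p) ^ q)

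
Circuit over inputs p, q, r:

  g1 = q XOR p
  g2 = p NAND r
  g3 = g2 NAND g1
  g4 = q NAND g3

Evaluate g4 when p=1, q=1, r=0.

g1 = 1 XOR 1 = 0
g2 = 1 NAND 0 = 1
g3 = 1 NAND 0 = 1
g4 = 1 NAND 1 = 0

0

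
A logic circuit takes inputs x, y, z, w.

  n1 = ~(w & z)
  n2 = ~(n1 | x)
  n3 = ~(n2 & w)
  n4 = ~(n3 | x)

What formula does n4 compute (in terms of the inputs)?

~((~((~((~(w & z)) | x)) & w)) | x)

n1 = ~(w & z)
n2 = ~(n1 | x) = ~((~(w & z)) | x)
n3 = ~(n2 & w) = ~((~((~(w & z)) | x)) & w)
n4 = ~(n3 | x) = ~((~((~((~(w & z)) | x)) & w)) | x)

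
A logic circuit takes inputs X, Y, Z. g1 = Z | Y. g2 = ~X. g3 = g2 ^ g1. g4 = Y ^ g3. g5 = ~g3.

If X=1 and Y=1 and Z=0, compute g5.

g1 = 0 | 1 = 1
g2 = ~1 = 0
g3 = 0 ^ 1 = 1
g5 = ~1 = 0

0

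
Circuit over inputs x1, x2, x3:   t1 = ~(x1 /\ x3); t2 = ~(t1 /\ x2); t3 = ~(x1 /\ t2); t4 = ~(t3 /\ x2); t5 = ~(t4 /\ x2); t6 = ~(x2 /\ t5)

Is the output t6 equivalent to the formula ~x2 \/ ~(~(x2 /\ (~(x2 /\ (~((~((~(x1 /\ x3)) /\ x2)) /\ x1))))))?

Yes

t1 = ~(x1 /\ x3)
t2 = ~(t1 /\ x2) = ~((~(x1 /\ x3)) /\ x2)
t3 = ~(x1 /\ t2) = ~(x1 /\ (~((~(x1 /\ x3)) /\ x2)))
t4 = ~(t3 /\ x2) = ~((~(x1 /\ (~((~(x1 /\ x3)) /\ x2)))) /\ x2)
t5 = ~(t4 /\ x2) = ~((~((~(x1 /\ (~((~(x1 /\ x3)) /\ x2)))) /\ x2)) /\ x2)
t6 = ~(x2 /\ t5) = ~(x2 /\ (~((~((~(x1 /\ (~((~(x1 /\ x3)) /\ x2)))) /\ x2)) /\ x2)))
At x1=0, x2=1, x3=0: circuit gives 0, formula gives 0.
At x1=0, x2=0, x3=0: circuit gives 1, formula gives 1.
Agrees on all 8 inputs.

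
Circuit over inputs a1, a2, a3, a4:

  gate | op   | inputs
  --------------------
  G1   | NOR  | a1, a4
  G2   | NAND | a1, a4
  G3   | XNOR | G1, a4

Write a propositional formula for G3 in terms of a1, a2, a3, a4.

(a1 NOR a4) XNOR a4

G1 = a1 NOR a4
G3 = G1 XNOR a4 = (a1 NOR a4) XNOR a4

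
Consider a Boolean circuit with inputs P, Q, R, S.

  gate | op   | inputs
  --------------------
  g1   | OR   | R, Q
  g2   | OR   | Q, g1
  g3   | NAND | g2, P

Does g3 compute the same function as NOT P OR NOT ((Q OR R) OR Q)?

Yes

g1 = R OR Q
g2 = Q OR g1 = Q OR (R OR Q)
g3 = g2 NAND P = (Q OR (R OR Q)) NAND P
At P=1, Q=0, R=1, S=0: circuit gives 0, formula gives 0.
At P=0, Q=0, R=0, S=0: circuit gives 1, formula gives 1.
Agrees on all 16 inputs.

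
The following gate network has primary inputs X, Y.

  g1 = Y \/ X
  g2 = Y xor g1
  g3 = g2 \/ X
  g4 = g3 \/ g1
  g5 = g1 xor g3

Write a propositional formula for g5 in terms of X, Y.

g1 = Y \/ X
g2 = Y xor g1 = Y xor (Y \/ X)
g3 = g2 \/ X = (Y xor (Y \/ X)) \/ X
g5 = g1 xor g3 = (Y \/ X) xor ((Y xor (Y \/ X)) \/ X)

(Y \/ X) xor ((Y xor (Y \/ X)) \/ X)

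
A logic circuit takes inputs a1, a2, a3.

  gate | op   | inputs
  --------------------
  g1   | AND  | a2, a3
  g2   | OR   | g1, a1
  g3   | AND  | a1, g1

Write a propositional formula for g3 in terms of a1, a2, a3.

a1 AND (a2 AND a3)

g1 = a2 AND a3
g3 = a1 AND g1 = a1 AND (a2 AND a3)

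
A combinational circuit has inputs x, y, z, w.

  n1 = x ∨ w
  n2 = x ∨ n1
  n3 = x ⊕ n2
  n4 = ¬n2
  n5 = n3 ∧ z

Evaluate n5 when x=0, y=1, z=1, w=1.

n1 = 0 ∨ 1 = 1
n2 = 0 ∨ 1 = 1
n3 = 0 ⊕ 1 = 1
n5 = 1 ∧ 1 = 1

1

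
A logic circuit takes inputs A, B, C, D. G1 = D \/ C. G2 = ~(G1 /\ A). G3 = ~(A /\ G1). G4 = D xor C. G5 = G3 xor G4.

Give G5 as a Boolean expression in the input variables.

G1 = D \/ C
G3 = ~(A /\ G1) = ~(A /\ (D \/ C))
G4 = D xor C
G5 = G3 xor G4 = (~(A /\ (D \/ C))) xor (D xor C)

(~(A /\ (D \/ C))) xor (D xor C)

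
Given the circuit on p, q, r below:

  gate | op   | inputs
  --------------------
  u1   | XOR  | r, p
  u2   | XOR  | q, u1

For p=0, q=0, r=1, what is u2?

1

u1 = 1 XOR 0 = 1
u2 = 0 XOR 1 = 1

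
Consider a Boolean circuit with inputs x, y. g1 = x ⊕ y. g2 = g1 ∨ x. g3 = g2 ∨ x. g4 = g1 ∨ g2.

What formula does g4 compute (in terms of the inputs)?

(x ⊕ y) ∨ ((x ⊕ y) ∨ x)

g1 = x ⊕ y
g2 = g1 ∨ x = (x ⊕ y) ∨ x
g4 = g1 ∨ g2 = (x ⊕ y) ∨ ((x ⊕ y) ∨ x)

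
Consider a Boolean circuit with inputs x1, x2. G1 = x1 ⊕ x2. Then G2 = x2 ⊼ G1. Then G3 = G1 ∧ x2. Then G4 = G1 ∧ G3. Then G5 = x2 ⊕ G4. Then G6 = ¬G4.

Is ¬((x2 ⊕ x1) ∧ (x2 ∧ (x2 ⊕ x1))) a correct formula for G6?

G1 = x1 ⊕ x2
G3 = G1 ∧ x2 = (x1 ⊕ x2) ∧ x2
G4 = G1 ∧ G3 = (x1 ⊕ x2) ∧ ((x1 ⊕ x2) ∧ x2)
G6 = ¬G4 = ¬((x1 ⊕ x2) ∧ ((x1 ⊕ x2) ∧ x2))
At x1=0, x2=1: circuit gives 0, formula gives 0.
At x1=0, x2=0: circuit gives 1, formula gives 1.
Agrees on all 4 inputs.

Yes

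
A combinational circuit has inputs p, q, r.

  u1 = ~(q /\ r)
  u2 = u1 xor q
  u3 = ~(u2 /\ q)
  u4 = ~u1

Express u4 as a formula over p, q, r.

u1 = ~(q /\ r)
u4 = ~u1 = ~(~(q /\ r))

~(~(q /\ r))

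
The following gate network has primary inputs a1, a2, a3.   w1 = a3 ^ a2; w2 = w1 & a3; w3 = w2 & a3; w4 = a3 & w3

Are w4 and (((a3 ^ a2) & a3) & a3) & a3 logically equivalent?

w1 = a3 ^ a2
w2 = w1 & a3 = (a3 ^ a2) & a3
w3 = w2 & a3 = ((a3 ^ a2) & a3) & a3
w4 = a3 & w3 = a3 & (((a3 ^ a2) & a3) & a3)
At a1=0, a2=0, a3=0: circuit gives 0, formula gives 0.
At a1=0, a2=0, a3=1: circuit gives 1, formula gives 1.
Agrees on all 8 inputs.

Yes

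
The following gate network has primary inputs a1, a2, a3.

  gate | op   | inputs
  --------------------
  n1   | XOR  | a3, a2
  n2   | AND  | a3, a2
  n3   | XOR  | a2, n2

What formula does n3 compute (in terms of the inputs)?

a2 XOR (a3 AND a2)

n2 = a3 AND a2
n3 = a2 XOR n2 = a2 XOR (a3 AND a2)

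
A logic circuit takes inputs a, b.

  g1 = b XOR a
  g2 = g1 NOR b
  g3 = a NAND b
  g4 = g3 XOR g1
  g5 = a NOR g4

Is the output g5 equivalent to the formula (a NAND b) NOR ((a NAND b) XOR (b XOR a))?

g1 = b XOR a
g3 = a NAND b
g4 = g3 XOR g1 = (a NAND b) XOR (b XOR a)
g5 = a NOR g4 = a NOR ((a NAND b) XOR (b XOR a))
At a=0, b=1: circuit gives 1, formula gives 0.

No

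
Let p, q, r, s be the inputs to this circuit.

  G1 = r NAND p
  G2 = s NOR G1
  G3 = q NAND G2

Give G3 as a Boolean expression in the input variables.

G1 = r NAND p
G2 = s NOR G1 = s NOR (r NAND p)
G3 = q NAND G2 = q NAND (s NOR (r NAND p))

q NAND (s NOR (r NAND p))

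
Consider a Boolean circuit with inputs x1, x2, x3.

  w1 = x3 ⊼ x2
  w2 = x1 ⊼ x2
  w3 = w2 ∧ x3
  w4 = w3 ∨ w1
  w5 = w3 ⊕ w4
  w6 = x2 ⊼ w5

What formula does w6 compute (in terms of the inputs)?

x2 ⊼ (((x1 ⊼ x2) ∧ x3) ⊕ (((x1 ⊼ x2) ∧ x3) ∨ (x3 ⊼ x2)))

w1 = x3 ⊼ x2
w2 = x1 ⊼ x2
w3 = w2 ∧ x3 = (x1 ⊼ x2) ∧ x3
w4 = w3 ∨ w1 = ((x1 ⊼ x2) ∧ x3) ∨ (x3 ⊼ x2)
w5 = w3 ⊕ w4 = ((x1 ⊼ x2) ∧ x3) ⊕ (((x1 ⊼ x2) ∧ x3) ∨ (x3 ⊼ x2))
w6 = x2 ⊼ w5 = x2 ⊼ (((x1 ⊼ x2) ∧ x3) ⊕ (((x1 ⊼ x2) ∧ x3) ∨ (x3 ⊼ x2)))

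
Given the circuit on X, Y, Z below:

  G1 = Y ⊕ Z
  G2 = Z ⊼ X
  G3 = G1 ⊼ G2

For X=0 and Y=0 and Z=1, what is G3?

G1 = 0 ⊕ 1 = 1
G2 = 1 ⊼ 0 = 1
G3 = 1 ⊼ 1 = 0

0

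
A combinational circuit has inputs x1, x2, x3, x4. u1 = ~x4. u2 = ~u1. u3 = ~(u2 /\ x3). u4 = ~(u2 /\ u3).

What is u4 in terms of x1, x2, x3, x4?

u1 = ~x4
u2 = ~u1 = ~~x4
u3 = ~(u2 /\ x3) = ~(~~x4 /\ x3)
u4 = ~(u2 /\ u3) = ~(~~x4 /\ (~(~~x4 /\ x3)))

~(~~x4 /\ (~(~~x4 /\ x3)))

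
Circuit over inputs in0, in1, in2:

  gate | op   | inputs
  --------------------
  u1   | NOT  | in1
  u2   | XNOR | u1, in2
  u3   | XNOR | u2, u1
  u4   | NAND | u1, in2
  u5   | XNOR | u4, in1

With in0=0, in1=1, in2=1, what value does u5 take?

u1 = NOT 1 = 0
u4 = 0 NAND 1 = 1
u5 = 1 XNOR 1 = 1

1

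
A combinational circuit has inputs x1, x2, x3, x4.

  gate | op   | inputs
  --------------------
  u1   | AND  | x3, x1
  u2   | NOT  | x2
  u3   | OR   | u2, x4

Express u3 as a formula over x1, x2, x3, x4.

u2 = NOT x2
u3 = u2 OR x4 = NOT x2 OR x4

NOT x2 OR x4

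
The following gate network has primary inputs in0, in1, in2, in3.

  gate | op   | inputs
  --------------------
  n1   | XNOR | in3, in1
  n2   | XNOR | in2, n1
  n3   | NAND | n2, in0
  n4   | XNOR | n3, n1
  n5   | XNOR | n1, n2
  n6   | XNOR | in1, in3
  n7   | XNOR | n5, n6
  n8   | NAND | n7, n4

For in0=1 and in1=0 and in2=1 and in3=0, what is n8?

1

n1 = 0 XNOR 0 = 1
n2 = 1 XNOR 1 = 1
n3 = 1 NAND 1 = 0
n4 = 0 XNOR 1 = 0
n5 = 1 XNOR 1 = 1
n6 = 0 XNOR 0 = 1
n7 = 1 XNOR 1 = 1
n8 = 1 NAND 0 = 1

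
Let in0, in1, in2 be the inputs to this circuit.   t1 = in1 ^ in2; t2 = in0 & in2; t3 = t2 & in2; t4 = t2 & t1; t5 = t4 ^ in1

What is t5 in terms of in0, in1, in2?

((in0 & in2) & (in1 ^ in2)) ^ in1

t1 = in1 ^ in2
t2 = in0 & in2
t4 = t2 & t1 = (in0 & in2) & (in1 ^ in2)
t5 = t4 ^ in1 = ((in0 & in2) & (in1 ^ in2)) ^ in1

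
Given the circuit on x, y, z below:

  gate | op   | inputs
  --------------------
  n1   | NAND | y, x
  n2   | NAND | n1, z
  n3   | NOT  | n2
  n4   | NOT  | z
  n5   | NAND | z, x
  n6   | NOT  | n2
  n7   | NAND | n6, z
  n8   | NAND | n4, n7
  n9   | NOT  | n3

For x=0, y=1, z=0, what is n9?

n1 = 1 NAND 0 = 1
n2 = 1 NAND 0 = 1
n3 = NOT 1 = 0
n9 = NOT 0 = 1

1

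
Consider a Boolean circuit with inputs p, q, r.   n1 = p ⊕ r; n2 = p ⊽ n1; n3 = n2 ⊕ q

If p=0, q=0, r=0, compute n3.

1

n1 = 0 ⊕ 0 = 0
n2 = 0 ⊽ 0 = 1
n3 = 1 ⊕ 0 = 1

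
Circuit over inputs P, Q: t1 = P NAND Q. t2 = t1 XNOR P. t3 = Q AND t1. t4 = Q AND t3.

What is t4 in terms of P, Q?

Q AND (Q AND (P NAND Q))

t1 = P NAND Q
t3 = Q AND t1 = Q AND (P NAND Q)
t4 = Q AND t3 = Q AND (Q AND (P NAND Q))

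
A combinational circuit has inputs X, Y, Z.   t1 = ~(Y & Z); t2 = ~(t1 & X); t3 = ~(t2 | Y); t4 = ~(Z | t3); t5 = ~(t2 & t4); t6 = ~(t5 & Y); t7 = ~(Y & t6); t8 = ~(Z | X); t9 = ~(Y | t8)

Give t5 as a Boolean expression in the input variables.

~((~((~(Y & Z)) & X)) & (~(Z | (~((~((~(Y & Z)) & X)) | Y)))))

t1 = ~(Y & Z)
t2 = ~(t1 & X) = ~((~(Y & Z)) & X)
t3 = ~(t2 | Y) = ~((~((~(Y & Z)) & X)) | Y)
t4 = ~(Z | t3) = ~(Z | (~((~((~(Y & Z)) & X)) | Y)))
t5 = ~(t2 & t4) = ~((~((~(Y & Z)) & X)) & (~(Z | (~((~((~(Y & Z)) & X)) | Y)))))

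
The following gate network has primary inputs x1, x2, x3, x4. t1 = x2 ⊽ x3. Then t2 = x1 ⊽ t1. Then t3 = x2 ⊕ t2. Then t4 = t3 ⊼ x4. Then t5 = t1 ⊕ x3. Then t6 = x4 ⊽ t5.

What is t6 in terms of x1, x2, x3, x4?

x4 ⊽ ((x2 ⊽ x3) ⊕ x3)

t1 = x2 ⊽ x3
t5 = t1 ⊕ x3 = (x2 ⊽ x3) ⊕ x3
t6 = x4 ⊽ t5 = x4 ⊽ ((x2 ⊽ x3) ⊕ x3)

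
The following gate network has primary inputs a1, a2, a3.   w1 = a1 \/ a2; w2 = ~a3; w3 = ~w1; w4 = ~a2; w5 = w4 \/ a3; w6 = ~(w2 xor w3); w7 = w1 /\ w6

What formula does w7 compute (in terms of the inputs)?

w1 = a1 \/ a2
w2 = ~a3
w3 = ~w1 = ~(a1 \/ a2)
w6 = ~(w2 xor w3) = ~(~a3 xor ~(a1 \/ a2))
w7 = w1 /\ w6 = (a1 \/ a2) /\ (~(~a3 xor ~(a1 \/ a2)))

(a1 \/ a2) /\ (~(~a3 xor ~(a1 \/ a2)))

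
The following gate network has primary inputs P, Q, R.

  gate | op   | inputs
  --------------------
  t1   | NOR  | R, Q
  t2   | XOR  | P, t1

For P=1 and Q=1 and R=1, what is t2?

t1 = 1 NOR 1 = 0
t2 = 1 XOR 0 = 1

1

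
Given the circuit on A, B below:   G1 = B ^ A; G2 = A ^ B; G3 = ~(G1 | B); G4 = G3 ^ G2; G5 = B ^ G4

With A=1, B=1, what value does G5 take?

G1 = 1 ^ 1 = 0
G2 = 1 ^ 1 = 0
G3 = ~(0 | 1) = 0
G4 = 0 ^ 0 = 0
G5 = 1 ^ 0 = 1

1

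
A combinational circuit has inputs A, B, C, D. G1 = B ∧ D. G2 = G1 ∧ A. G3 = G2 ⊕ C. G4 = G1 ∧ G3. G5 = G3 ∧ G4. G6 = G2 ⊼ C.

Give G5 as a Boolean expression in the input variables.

(((B ∧ D) ∧ A) ⊕ C) ∧ ((B ∧ D) ∧ (((B ∧ D) ∧ A) ⊕ C))

G1 = B ∧ D
G2 = G1 ∧ A = (B ∧ D) ∧ A
G3 = G2 ⊕ C = ((B ∧ D) ∧ A) ⊕ C
G4 = G1 ∧ G3 = (B ∧ D) ∧ (((B ∧ D) ∧ A) ⊕ C)
G5 = G3 ∧ G4 = (((B ∧ D) ∧ A) ⊕ C) ∧ ((B ∧ D) ∧ (((B ∧ D) ∧ A) ⊕ C))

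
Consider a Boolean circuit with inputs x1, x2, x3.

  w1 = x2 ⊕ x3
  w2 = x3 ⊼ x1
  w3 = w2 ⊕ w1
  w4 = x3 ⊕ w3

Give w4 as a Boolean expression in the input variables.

x3 ⊕ ((x3 ⊼ x1) ⊕ (x2 ⊕ x3))

w1 = x2 ⊕ x3
w2 = x3 ⊼ x1
w3 = w2 ⊕ w1 = (x3 ⊼ x1) ⊕ (x2 ⊕ x3)
w4 = x3 ⊕ w3 = x3 ⊕ ((x3 ⊼ x1) ⊕ (x2 ⊕ x3))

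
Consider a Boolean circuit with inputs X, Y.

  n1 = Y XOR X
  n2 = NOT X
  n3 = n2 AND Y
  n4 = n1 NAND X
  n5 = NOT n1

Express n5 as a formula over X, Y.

NOT (Y XOR X)

n1 = Y XOR X
n5 = NOT n1 = NOT (Y XOR X)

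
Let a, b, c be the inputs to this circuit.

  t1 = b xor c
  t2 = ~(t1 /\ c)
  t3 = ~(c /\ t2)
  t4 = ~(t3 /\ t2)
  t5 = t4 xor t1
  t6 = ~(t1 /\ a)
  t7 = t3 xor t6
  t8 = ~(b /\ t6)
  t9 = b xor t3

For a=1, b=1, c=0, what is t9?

t1 = 1 xor 0 = 1
t2 = ~(1 /\ 0) = 1
t3 = ~(0 /\ 1) = 1
t9 = 1 xor 1 = 0

0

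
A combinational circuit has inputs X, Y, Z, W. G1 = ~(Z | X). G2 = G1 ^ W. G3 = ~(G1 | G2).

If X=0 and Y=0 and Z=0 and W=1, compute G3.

G1 = ~(0 | 0) = 1
G2 = 1 ^ 1 = 0
G3 = ~(1 | 0) = 0

0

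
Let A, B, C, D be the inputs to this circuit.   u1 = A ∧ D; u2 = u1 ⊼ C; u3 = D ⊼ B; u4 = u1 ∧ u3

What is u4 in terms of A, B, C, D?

(A ∧ D) ∧ (D ⊼ B)

u1 = A ∧ D
u3 = D ⊼ B
u4 = u1 ∧ u3 = (A ∧ D) ∧ (D ⊼ B)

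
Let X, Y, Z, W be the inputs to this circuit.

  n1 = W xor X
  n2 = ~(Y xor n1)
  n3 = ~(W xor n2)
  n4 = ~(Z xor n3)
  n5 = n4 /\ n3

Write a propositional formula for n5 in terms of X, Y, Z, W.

(~(Z xor (~(W xor (~(Y xor (W xor X))))))) /\ (~(W xor (~(Y xor (W xor X)))))

n1 = W xor X
n2 = ~(Y xor n1) = ~(Y xor (W xor X))
n3 = ~(W xor n2) = ~(W xor (~(Y xor (W xor X))))
n4 = ~(Z xor n3) = ~(Z xor (~(W xor (~(Y xor (W xor X))))))
n5 = n4 /\ n3 = (~(Z xor (~(W xor (~(Y xor (W xor X))))))) /\ (~(W xor (~(Y xor (W xor X)))))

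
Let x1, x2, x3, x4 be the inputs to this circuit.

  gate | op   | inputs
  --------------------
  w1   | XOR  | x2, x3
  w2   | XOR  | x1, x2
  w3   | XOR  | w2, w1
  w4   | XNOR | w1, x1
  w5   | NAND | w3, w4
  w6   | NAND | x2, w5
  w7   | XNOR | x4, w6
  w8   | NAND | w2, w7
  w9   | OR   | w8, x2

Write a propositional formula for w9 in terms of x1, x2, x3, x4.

((x1 XOR x2) NAND (x4 XNOR (x2 NAND (((x1 XOR x2) XOR (x2 XOR x3)) NAND ((x2 XOR x3) XNOR x1))))) OR x2

w1 = x2 XOR x3
w2 = x1 XOR x2
w3 = w2 XOR w1 = (x1 XOR x2) XOR (x2 XOR x3)
w4 = w1 XNOR x1 = (x2 XOR x3) XNOR x1
w5 = w3 NAND w4 = ((x1 XOR x2) XOR (x2 XOR x3)) NAND ((x2 XOR x3) XNOR x1)
w6 = x2 NAND w5 = x2 NAND (((x1 XOR x2) XOR (x2 XOR x3)) NAND ((x2 XOR x3) XNOR x1))
w7 = x4 XNOR w6 = x4 XNOR (x2 NAND (((x1 XOR x2) XOR (x2 XOR x3)) NAND ((x2 XOR x3) XNOR x1)))
w8 = w2 NAND w7 = (x1 XOR x2) NAND (x4 XNOR (x2 NAND (((x1 XOR x2) XOR (x2 XOR x3)) NAND ((x2 XOR x3) XNOR x1))))
w9 = w8 OR x2 = ((x1 XOR x2) NAND (x4 XNOR (x2 NAND (((x1 XOR x2) XOR (x2 XOR x3)) NAND ((x2 XOR x3) XNOR x1))))) OR x2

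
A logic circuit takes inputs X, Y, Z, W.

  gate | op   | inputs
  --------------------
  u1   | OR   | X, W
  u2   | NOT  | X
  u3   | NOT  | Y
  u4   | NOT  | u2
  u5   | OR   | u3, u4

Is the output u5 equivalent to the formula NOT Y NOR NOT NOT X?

No

u2 = NOT X
u3 = NOT Y
u4 = NOT u2 = NOT NOT X
u5 = u3 OR u4 = NOT Y OR NOT NOT X
At X=0, Y=0, Z=0, W=0: circuit gives 1, formula gives 0.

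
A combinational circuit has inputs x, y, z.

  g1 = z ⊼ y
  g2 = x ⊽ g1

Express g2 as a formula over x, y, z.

x ⊽ (z ⊼ y)

g1 = z ⊼ y
g2 = x ⊽ g1 = x ⊽ (z ⊼ y)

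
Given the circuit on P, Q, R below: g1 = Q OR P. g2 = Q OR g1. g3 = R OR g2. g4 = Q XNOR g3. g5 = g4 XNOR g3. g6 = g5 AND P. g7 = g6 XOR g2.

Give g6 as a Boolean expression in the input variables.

((Q XNOR (R OR (Q OR (Q OR P)))) XNOR (R OR (Q OR (Q OR P)))) AND P

g1 = Q OR P
g2 = Q OR g1 = Q OR (Q OR P)
g3 = R OR g2 = R OR (Q OR (Q OR P))
g4 = Q XNOR g3 = Q XNOR (R OR (Q OR (Q OR P)))
g5 = g4 XNOR g3 = (Q XNOR (R OR (Q OR (Q OR P)))) XNOR (R OR (Q OR (Q OR P)))
g6 = g5 AND P = ((Q XNOR (R OR (Q OR (Q OR P)))) XNOR (R OR (Q OR (Q OR P)))) AND P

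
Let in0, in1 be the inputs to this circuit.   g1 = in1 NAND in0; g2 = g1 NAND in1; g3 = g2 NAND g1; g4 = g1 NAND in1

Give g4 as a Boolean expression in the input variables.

g1 = in1 NAND in0
g4 = g1 NAND in1 = (in1 NAND in0) NAND in1

(in1 NAND in0) NAND in1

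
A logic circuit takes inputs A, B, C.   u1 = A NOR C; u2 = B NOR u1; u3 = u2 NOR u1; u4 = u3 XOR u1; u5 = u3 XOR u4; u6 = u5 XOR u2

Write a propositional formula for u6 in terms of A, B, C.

(((B NOR (A NOR C)) NOR (A NOR C)) XOR (((B NOR (A NOR C)) NOR (A NOR C)) XOR (A NOR C))) XOR (B NOR (A NOR C))

u1 = A NOR C
u2 = B NOR u1 = B NOR (A NOR C)
u3 = u2 NOR u1 = (B NOR (A NOR C)) NOR (A NOR C)
u4 = u3 XOR u1 = ((B NOR (A NOR C)) NOR (A NOR C)) XOR (A NOR C)
u5 = u3 XOR u4 = ((B NOR (A NOR C)) NOR (A NOR C)) XOR (((B NOR (A NOR C)) NOR (A NOR C)) XOR (A NOR C))
u6 = u5 XOR u2 = (((B NOR (A NOR C)) NOR (A NOR C)) XOR (((B NOR (A NOR C)) NOR (A NOR C)) XOR (A NOR C))) XOR (B NOR (A NOR C))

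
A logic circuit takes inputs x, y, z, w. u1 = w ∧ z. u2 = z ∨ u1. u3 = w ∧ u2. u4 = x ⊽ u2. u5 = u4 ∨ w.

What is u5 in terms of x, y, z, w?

u1 = w ∧ z
u2 = z ∨ u1 = z ∨ (w ∧ z)
u4 = x ⊽ u2 = x ⊽ (z ∨ (w ∧ z))
u5 = u4 ∨ w = (x ⊽ (z ∨ (w ∧ z))) ∨ w

(x ⊽ (z ∨ (w ∧ z))) ∨ w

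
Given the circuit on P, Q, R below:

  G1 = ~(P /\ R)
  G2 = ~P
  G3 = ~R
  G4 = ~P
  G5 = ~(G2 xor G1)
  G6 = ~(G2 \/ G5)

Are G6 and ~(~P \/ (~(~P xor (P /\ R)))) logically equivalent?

No

G1 = ~(P /\ R)
G2 = ~P
G5 = ~(G2 xor G1) = ~(~P xor (~(P /\ R)))
G6 = ~(G2 \/ G5) = ~(~P \/ (~(~P xor (~(P /\ R)))))
At P=1, Q=0, R=0: circuit gives 1, formula gives 0.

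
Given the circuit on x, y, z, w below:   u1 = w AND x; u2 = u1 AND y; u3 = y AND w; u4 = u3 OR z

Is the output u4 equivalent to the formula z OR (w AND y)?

u3 = y AND w
u4 = u3 OR z = (y AND w) OR z
At x=0, y=0, z=0, w=0: circuit gives 0, formula gives 0.
At x=0, y=0, z=1, w=0: circuit gives 1, formula gives 1.
Agrees on all 16 inputs.

Yes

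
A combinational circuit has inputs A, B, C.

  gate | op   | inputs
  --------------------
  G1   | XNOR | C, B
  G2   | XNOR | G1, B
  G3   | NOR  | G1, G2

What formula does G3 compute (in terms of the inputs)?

G1 = C XNOR B
G2 = G1 XNOR B = (C XNOR B) XNOR B
G3 = G1 NOR G2 = (C XNOR B) NOR ((C XNOR B) XNOR B)

(C XNOR B) NOR ((C XNOR B) XNOR B)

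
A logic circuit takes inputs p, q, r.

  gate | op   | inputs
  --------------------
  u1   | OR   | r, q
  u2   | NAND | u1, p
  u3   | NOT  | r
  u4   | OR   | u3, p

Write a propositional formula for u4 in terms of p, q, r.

NOT r OR p

u3 = NOT r
u4 = u3 OR p = NOT r OR p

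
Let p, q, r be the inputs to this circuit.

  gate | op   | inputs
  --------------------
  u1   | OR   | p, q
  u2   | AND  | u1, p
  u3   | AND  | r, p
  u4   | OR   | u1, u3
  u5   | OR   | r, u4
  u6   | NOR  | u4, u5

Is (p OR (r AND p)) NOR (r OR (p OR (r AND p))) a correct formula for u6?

u1 = p OR q
u3 = r AND p
u4 = u1 OR u3 = (p OR q) OR (r AND p)
u5 = r OR u4 = r OR ((p OR q) OR (r AND p))
u6 = u4 NOR u5 = ((p OR q) OR (r AND p)) NOR (r OR ((p OR q) OR (r AND p)))
At p=0, q=1, r=0: circuit gives 0, formula gives 1.

No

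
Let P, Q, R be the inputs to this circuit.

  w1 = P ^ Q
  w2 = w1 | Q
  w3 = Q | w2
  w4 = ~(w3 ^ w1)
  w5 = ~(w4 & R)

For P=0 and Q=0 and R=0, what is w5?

w1 = 0 ^ 0 = 0
w2 = 0 | 0 = 0
w3 = 0 | 0 = 0
w4 = ~(0 ^ 0) = 1
w5 = ~(1 & 0) = 1

1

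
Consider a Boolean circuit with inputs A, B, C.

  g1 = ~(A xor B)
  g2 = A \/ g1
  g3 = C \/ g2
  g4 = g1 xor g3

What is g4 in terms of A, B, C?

g1 = ~(A xor B)
g2 = A \/ g1 = A \/ (~(A xor B))
g3 = C \/ g2 = C \/ (A \/ (~(A xor B)))
g4 = g1 xor g3 = (~(A xor B)) xor (C \/ (A \/ (~(A xor B))))

(~(A xor B)) xor (C \/ (A \/ (~(A xor B))))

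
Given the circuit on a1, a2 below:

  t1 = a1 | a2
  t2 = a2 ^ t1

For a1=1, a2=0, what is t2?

t1 = 1 | 0 = 1
t2 = 0 ^ 1 = 1

1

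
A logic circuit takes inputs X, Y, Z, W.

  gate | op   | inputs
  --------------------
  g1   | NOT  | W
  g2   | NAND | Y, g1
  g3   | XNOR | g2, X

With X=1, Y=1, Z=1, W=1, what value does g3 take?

1

g1 = NOT 1 = 0
g2 = 1 NAND 0 = 1
g3 = 1 XNOR 1 = 1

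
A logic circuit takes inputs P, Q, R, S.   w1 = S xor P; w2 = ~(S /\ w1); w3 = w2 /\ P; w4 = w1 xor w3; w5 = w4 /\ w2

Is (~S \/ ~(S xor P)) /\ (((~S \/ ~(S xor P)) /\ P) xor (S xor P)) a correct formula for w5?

Yes

w1 = S xor P
w2 = ~(S /\ w1) = ~(S /\ (S xor P))
w3 = w2 /\ P = (~(S /\ (S xor P))) /\ P
w4 = w1 xor w3 = (S xor P) xor ((~(S /\ (S xor P))) /\ P)
w5 = w4 /\ w2 = ((S xor P) xor ((~(S /\ (S xor P))) /\ P)) /\ (~(S /\ (S xor P)))
At P=0, Q=0, R=0, S=0: circuit gives 0, formula gives 0.
At P=1, Q=0, R=0, S=1: circuit gives 1, formula gives 1.
Agrees on all 16 inputs.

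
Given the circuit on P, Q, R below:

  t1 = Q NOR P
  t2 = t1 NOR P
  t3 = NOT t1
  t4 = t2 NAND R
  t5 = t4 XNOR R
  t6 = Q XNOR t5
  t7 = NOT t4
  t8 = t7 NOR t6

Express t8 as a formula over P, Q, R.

t1 = Q NOR P
t2 = t1 NOR P = (Q NOR P) NOR P
t4 = t2 NAND R = ((Q NOR P) NOR P) NAND R
t5 = t4 XNOR R = (((Q NOR P) NOR P) NAND R) XNOR R
t6 = Q XNOR t5 = Q XNOR ((((Q NOR P) NOR P) NAND R) XNOR R)
t7 = NOT t4 = NOT (((Q NOR P) NOR P) NAND R)
t8 = t7 NOR t6 = NOT (((Q NOR P) NOR P) NAND R) NOR (Q XNOR ((((Q NOR P) NOR P) NAND R) XNOR R))

NOT (((Q NOR P) NOR P) NAND R) NOR (Q XNOR ((((Q NOR P) NOR P) NAND R) XNOR R))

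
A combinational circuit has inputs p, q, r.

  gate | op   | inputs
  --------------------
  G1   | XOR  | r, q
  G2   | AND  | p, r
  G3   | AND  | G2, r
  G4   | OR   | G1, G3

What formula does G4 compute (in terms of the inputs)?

(r XOR q) OR ((p AND r) AND r)

G1 = r XOR q
G2 = p AND r
G3 = G2 AND r = (p AND r) AND r
G4 = G1 OR G3 = (r XOR q) OR ((p AND r) AND r)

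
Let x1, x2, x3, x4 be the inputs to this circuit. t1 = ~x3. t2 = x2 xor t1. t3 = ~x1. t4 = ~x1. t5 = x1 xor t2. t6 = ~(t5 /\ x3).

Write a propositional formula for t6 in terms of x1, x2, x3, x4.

t1 = ~x3
t2 = x2 xor t1 = x2 xor ~x3
t5 = x1 xor t2 = x1 xor (x2 xor ~x3)
t6 = ~(t5 /\ x3) = ~((x1 xor (x2 xor ~x3)) /\ x3)

~((x1 xor (x2 xor ~x3)) /\ x3)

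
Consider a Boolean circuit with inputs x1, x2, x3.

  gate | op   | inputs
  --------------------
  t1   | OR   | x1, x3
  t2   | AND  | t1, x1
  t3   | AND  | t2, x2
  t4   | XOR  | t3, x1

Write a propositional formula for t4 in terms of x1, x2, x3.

t1 = x1 OR x3
t2 = t1 AND x1 = (x1 OR x3) AND x1
t3 = t2 AND x2 = ((x1 OR x3) AND x1) AND x2
t4 = t3 XOR x1 = (((x1 OR x3) AND x1) AND x2) XOR x1

(((x1 OR x3) AND x1) AND x2) XOR x1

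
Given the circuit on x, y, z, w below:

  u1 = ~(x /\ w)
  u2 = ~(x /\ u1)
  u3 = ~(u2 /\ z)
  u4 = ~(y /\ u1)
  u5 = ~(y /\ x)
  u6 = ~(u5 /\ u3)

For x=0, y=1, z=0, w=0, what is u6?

0

u1 = ~(0 /\ 0) = 1
u2 = ~(0 /\ 1) = 1
u3 = ~(1 /\ 0) = 1
u5 = ~(1 /\ 0) = 1
u6 = ~(1 /\ 1) = 0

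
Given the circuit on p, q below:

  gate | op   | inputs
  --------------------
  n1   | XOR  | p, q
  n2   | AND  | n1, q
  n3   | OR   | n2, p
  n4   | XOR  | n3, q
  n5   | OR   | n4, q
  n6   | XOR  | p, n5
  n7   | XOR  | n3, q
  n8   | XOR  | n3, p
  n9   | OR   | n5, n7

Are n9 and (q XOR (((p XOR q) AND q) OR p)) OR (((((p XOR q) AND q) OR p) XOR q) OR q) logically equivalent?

Yes

n1 = p XOR q
n2 = n1 AND q = (p XOR q) AND q
n3 = n2 OR p = ((p XOR q) AND q) OR p
n4 = n3 XOR q = (((p XOR q) AND q) OR p) XOR q
n5 = n4 OR q = ((((p XOR q) AND q) OR p) XOR q) OR q
n7 = n3 XOR q = (((p XOR q) AND q) OR p) XOR q
n9 = n5 OR n7 = (((((p XOR q) AND q) OR p) XOR q) OR q) OR ((((p XOR q) AND q) OR p) XOR q)
At p=0, q=0: circuit gives 0, formula gives 0.
At p=0, q=1: circuit gives 1, formula gives 1.
Agrees on all 4 inputs.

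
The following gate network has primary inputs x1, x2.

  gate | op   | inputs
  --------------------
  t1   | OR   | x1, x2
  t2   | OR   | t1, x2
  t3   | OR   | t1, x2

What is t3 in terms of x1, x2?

(x1 OR x2) OR x2

t1 = x1 OR x2
t3 = t1 OR x2 = (x1 OR x2) OR x2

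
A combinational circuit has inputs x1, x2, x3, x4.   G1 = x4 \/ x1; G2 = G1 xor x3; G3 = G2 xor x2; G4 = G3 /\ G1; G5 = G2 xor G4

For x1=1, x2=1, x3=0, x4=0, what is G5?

1

G1 = 0 \/ 1 = 1
G2 = 1 xor 0 = 1
G3 = 1 xor 1 = 0
G4 = 0 /\ 1 = 0
G5 = 1 xor 0 = 1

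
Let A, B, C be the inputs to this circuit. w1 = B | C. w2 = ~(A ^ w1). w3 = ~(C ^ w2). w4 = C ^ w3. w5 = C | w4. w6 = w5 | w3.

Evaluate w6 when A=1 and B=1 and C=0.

0

w1 = 1 | 0 = 1
w2 = ~(1 ^ 1) = 1
w3 = ~(0 ^ 1) = 0
w4 = 0 ^ 0 = 0
w5 = 0 | 0 = 0
w6 = 0 | 0 = 0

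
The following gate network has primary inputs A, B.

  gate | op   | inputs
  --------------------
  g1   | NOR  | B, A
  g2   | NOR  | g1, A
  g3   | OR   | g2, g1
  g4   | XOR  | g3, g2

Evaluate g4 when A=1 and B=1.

g1 = 1 NOR 1 = 0
g2 = 0 NOR 1 = 0
g3 = 0 OR 0 = 0
g4 = 0 XOR 0 = 0

0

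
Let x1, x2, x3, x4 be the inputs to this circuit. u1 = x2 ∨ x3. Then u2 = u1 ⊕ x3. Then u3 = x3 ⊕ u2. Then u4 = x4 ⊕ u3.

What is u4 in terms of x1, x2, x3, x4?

u1 = x2 ∨ x3
u2 = u1 ⊕ x3 = (x2 ∨ x3) ⊕ x3
u3 = x3 ⊕ u2 = x3 ⊕ ((x2 ∨ x3) ⊕ x3)
u4 = x4 ⊕ u3 = x4 ⊕ (x3 ⊕ ((x2 ∨ x3) ⊕ x3))

x4 ⊕ (x3 ⊕ ((x2 ∨ x3) ⊕ x3))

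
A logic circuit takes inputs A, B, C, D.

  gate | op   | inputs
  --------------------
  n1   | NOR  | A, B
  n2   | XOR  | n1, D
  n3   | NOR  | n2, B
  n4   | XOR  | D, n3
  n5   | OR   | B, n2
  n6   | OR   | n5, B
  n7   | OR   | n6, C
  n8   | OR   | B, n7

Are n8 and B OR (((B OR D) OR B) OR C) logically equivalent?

n1 = A NOR B
n2 = n1 XOR D = (A NOR B) XOR D
n5 = B OR n2 = B OR ((A NOR B) XOR D)
n6 = n5 OR B = (B OR ((A NOR B) XOR D)) OR B
n7 = n6 OR C = ((B OR ((A NOR B) XOR D)) OR B) OR C
n8 = B OR n7 = B OR (((B OR ((A NOR B) XOR D)) OR B) OR C)
At A=0, B=0, C=0, D=0: circuit gives 1, formula gives 0.

No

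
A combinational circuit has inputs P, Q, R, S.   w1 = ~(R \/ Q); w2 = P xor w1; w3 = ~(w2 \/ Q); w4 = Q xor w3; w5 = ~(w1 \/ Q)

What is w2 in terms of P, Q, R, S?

w1 = ~(R \/ Q)
w2 = P xor w1 = P xor (~(R \/ Q))

P xor (~(R \/ Q))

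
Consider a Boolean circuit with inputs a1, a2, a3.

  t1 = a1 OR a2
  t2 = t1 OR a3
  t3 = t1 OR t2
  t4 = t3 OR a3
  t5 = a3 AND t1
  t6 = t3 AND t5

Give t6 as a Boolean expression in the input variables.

t1 = a1 OR a2
t2 = t1 OR a3 = (a1 OR a2) OR a3
t3 = t1 OR t2 = (a1 OR a2) OR ((a1 OR a2) OR a3)
t5 = a3 AND t1 = a3 AND (a1 OR a2)
t6 = t3 AND t5 = ((a1 OR a2) OR ((a1 OR a2) OR a3)) AND (a3 AND (a1 OR a2))

((a1 OR a2) OR ((a1 OR a2) OR a3)) AND (a3 AND (a1 OR a2))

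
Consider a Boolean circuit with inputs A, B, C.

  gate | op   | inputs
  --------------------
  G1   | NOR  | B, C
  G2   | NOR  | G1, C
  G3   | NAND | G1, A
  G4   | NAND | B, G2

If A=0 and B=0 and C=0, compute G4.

1

G1 = 0 NOR 0 = 1
G2 = 1 NOR 0 = 0
G4 = 0 NAND 0 = 1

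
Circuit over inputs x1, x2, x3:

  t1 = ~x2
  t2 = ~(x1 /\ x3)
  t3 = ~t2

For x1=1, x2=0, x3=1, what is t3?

t2 = ~(1 /\ 1) = 0
t3 = ~0 = 1

1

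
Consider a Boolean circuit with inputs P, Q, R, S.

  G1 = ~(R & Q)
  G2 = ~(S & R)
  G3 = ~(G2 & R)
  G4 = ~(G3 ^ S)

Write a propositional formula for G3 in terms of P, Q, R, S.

G2 = ~(S & R)
G3 = ~(G2 & R) = ~((~(S & R)) & R)

~((~(S & R)) & R)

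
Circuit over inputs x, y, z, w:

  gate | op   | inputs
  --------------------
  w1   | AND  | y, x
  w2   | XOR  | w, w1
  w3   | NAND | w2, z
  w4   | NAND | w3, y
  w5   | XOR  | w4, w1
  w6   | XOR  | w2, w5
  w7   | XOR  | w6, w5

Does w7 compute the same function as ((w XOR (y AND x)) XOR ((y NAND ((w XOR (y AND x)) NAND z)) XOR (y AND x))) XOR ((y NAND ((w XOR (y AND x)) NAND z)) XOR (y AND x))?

Yes

w1 = y AND x
w2 = w XOR w1 = w XOR (y AND x)
w3 = w2 NAND z = (w XOR (y AND x)) NAND z
w4 = w3 NAND y = ((w XOR (y AND x)) NAND z) NAND y
w5 = w4 XOR w1 = (((w XOR (y AND x)) NAND z) NAND y) XOR (y AND x)
w6 = w2 XOR w5 = (w XOR (y AND x)) XOR ((((w XOR (y AND x)) NAND z) NAND y) XOR (y AND x))
w7 = w6 XOR w5 = ((w XOR (y AND x)) XOR ((((w XOR (y AND x)) NAND z) NAND y) XOR (y AND x))) XOR ((((w XOR (y AND x)) NAND z) NAND y) XOR (y AND x))
At x=0, y=0, z=0, w=0: circuit gives 0, formula gives 0.
At x=0, y=0, z=0, w=1: circuit gives 1, formula gives 1.
Agrees on all 16 inputs.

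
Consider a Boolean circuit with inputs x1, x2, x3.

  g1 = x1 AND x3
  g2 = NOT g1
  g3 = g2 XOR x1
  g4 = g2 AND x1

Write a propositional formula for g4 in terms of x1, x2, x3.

NOT (x1 AND x3) AND x1

g1 = x1 AND x3
g2 = NOT g1 = NOT (x1 AND x3)
g4 = g2 AND x1 = NOT (x1 AND x3) AND x1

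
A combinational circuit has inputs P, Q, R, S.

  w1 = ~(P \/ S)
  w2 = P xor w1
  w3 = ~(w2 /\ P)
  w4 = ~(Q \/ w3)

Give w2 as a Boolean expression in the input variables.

w1 = ~(P \/ S)
w2 = P xor w1 = P xor (~(P \/ S))

P xor (~(P \/ S))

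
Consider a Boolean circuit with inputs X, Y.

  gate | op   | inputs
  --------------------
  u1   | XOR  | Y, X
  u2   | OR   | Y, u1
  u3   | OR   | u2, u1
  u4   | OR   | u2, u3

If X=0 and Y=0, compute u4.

0

u1 = 0 XOR 0 = 0
u2 = 0 OR 0 = 0
u3 = 0 OR 0 = 0
u4 = 0 OR 0 = 0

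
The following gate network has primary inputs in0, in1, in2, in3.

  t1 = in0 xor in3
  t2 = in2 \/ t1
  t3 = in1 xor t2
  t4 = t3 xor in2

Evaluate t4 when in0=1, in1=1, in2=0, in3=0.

t1 = 1 xor 0 = 1
t2 = 0 \/ 1 = 1
t3 = 1 xor 1 = 0
t4 = 0 xor 0 = 0

0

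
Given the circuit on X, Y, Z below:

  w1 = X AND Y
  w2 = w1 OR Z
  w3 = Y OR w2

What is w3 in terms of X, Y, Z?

Y OR ((X AND Y) OR Z)

w1 = X AND Y
w2 = w1 OR Z = (X AND Y) OR Z
w3 = Y OR w2 = Y OR ((X AND Y) OR Z)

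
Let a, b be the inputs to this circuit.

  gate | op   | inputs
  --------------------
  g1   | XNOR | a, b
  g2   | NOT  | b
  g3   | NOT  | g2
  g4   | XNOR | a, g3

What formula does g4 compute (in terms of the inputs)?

a XNOR NOT NOT b

g2 = NOT b
g3 = NOT g2 = NOT NOT b
g4 = a XNOR g3 = a XNOR NOT NOT b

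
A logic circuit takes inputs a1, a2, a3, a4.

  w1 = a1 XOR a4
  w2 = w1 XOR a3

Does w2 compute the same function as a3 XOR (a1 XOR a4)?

Yes

w1 = a1 XOR a4
w2 = w1 XOR a3 = (a1 XOR a4) XOR a3
At a1=0, a2=0, a3=0, a4=0: circuit gives 0, formula gives 0.
At a1=0, a2=0, a3=0, a4=1: circuit gives 1, formula gives 1.
Agrees on all 16 inputs.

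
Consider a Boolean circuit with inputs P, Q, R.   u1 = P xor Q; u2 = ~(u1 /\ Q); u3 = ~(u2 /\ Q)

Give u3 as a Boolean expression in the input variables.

u1 = P xor Q
u2 = ~(u1 /\ Q) = ~((P xor Q) /\ Q)
u3 = ~(u2 /\ Q) = ~((~((P xor Q) /\ Q)) /\ Q)

~((~((P xor Q) /\ Q)) /\ Q)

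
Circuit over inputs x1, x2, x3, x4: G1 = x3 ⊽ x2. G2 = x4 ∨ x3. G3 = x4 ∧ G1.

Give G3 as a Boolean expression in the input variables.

x4 ∧ (x3 ⊽ x2)

G1 = x3 ⊽ x2
G3 = x4 ∧ G1 = x4 ∧ (x3 ⊽ x2)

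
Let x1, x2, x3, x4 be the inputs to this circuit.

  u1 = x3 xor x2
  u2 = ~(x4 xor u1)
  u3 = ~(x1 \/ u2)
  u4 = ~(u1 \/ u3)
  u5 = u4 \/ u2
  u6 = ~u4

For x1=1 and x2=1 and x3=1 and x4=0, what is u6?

u1 = 1 xor 1 = 0
u2 = ~(0 xor 0) = 1
u3 = ~(1 \/ 1) = 0
u4 = ~(0 \/ 0) = 1
u6 = ~1 = 0

0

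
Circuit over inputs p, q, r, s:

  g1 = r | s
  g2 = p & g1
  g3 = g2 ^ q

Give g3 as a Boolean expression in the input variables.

(p & (r | s)) ^ q

g1 = r | s
g2 = p & g1 = p & (r | s)
g3 = g2 ^ q = (p & (r | s)) ^ q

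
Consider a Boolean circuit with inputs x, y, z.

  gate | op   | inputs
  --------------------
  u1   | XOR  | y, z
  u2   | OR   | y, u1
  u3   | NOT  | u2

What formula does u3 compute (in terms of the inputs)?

u1 = y XOR z
u2 = y OR u1 = y OR (y XOR z)
u3 = NOT u2 = NOT (y OR (y XOR z))

NOT (y OR (y XOR z))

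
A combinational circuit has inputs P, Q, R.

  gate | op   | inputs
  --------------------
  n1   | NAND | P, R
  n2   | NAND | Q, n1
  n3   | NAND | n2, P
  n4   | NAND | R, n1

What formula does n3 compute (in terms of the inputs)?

(Q NAND (P NAND R)) NAND P

n1 = P NAND R
n2 = Q NAND n1 = Q NAND (P NAND R)
n3 = n2 NAND P = (Q NAND (P NAND R)) NAND P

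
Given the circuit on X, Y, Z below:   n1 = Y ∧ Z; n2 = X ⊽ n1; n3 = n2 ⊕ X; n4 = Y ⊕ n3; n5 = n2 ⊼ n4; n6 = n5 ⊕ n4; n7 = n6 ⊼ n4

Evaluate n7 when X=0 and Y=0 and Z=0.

n1 = 0 ∧ 0 = 0
n2 = 0 ⊽ 0 = 1
n3 = 1 ⊕ 0 = 1
n4 = 0 ⊕ 1 = 1
n5 = 1 ⊼ 1 = 0
n6 = 0 ⊕ 1 = 1
n7 = 1 ⊼ 1 = 0

0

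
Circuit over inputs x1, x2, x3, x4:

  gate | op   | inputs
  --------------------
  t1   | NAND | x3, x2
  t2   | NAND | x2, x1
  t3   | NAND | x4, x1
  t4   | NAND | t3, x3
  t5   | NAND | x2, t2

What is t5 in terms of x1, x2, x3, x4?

x2 NAND (x2 NAND x1)

t2 = x2 NAND x1
t5 = x2 NAND t2 = x2 NAND (x2 NAND x1)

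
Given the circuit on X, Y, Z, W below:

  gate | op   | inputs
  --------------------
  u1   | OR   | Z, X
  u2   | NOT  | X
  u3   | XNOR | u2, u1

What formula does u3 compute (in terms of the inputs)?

NOT X XNOR (Z OR X)

u1 = Z OR X
u2 = NOT X
u3 = u2 XNOR u1 = NOT X XNOR (Z OR X)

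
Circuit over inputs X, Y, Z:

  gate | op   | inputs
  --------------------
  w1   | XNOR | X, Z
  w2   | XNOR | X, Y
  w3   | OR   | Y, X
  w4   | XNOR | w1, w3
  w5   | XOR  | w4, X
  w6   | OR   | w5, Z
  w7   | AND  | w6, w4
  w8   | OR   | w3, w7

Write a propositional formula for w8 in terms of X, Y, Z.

w1 = X XNOR Z
w3 = Y OR X
w4 = w1 XNOR w3 = (X XNOR Z) XNOR (Y OR X)
w5 = w4 XOR X = ((X XNOR Z) XNOR (Y OR X)) XOR X
w6 = w5 OR Z = (((X XNOR Z) XNOR (Y OR X)) XOR X) OR Z
w7 = w6 AND w4 = ((((X XNOR Z) XNOR (Y OR X)) XOR X) OR Z) AND ((X XNOR Z) XNOR (Y OR X))
w8 = w3 OR w7 = (Y OR X) OR (((((X XNOR Z) XNOR (Y OR X)) XOR X) OR Z) AND ((X XNOR Z) XNOR (Y OR X)))

(Y OR X) OR (((((X XNOR Z) XNOR (Y OR X)) XOR X) OR Z) AND ((X XNOR Z) XNOR (Y OR X)))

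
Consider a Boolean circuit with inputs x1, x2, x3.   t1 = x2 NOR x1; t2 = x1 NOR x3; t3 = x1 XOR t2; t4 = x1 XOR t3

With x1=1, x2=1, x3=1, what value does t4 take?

0

t2 = 1 NOR 1 = 0
t3 = 1 XOR 0 = 1
t4 = 1 XOR 1 = 0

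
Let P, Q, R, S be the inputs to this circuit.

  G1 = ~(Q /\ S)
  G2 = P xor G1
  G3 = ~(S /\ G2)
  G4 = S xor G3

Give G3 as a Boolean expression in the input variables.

G1 = ~(Q /\ S)
G2 = P xor G1 = P xor (~(Q /\ S))
G3 = ~(S /\ G2) = ~(S /\ (P xor (~(Q /\ S))))

~(S /\ (P xor (~(Q /\ S))))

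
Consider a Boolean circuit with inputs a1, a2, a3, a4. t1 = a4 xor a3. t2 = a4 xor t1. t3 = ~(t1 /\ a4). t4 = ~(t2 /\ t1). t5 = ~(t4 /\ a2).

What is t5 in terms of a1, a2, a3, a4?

~((~((a4 xor (a4 xor a3)) /\ (a4 xor a3))) /\ a2)

t1 = a4 xor a3
t2 = a4 xor t1 = a4 xor (a4 xor a3)
t4 = ~(t2 /\ t1) = ~((a4 xor (a4 xor a3)) /\ (a4 xor a3))
t5 = ~(t4 /\ a2) = ~((~((a4 xor (a4 xor a3)) /\ (a4 xor a3))) /\ a2)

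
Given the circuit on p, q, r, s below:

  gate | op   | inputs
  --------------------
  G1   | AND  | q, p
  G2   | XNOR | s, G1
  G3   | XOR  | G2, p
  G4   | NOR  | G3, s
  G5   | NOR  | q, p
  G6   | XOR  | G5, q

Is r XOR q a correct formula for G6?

G5 = q NOR p
G6 = G5 XOR q = (q NOR p) XOR q
At p=0, q=0, r=0, s=0: circuit gives 1, formula gives 0.

No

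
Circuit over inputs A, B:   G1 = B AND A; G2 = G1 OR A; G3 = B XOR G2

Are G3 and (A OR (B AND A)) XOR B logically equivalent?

Yes

G1 = B AND A
G2 = G1 OR A = (B AND A) OR A
G3 = B XOR G2 = B XOR ((B AND A) OR A)
At A=0, B=0: circuit gives 0, formula gives 0.
At A=0, B=1: circuit gives 1, formula gives 1.
Agrees on all 4 inputs.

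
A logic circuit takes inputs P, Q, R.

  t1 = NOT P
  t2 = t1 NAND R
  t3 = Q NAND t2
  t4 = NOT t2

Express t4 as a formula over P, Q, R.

t1 = NOT P
t2 = t1 NAND R = NOT P NAND R
t4 = NOT t2 = NOT (NOT P NAND R)

NOT (NOT P NAND R)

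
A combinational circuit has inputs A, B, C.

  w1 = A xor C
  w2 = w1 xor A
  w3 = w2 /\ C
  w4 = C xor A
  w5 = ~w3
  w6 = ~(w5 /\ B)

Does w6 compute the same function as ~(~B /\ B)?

w1 = A xor C
w2 = w1 xor A = (A xor C) xor A
w3 = w2 /\ C = ((A xor C) xor A) /\ C
w5 = ~w3 = ~(((A xor C) xor A) /\ C)
w6 = ~(w5 /\ B) = ~(~(((A xor C) xor A) /\ C) /\ B)
At A=0, B=1, C=0: circuit gives 0, formula gives 1.

No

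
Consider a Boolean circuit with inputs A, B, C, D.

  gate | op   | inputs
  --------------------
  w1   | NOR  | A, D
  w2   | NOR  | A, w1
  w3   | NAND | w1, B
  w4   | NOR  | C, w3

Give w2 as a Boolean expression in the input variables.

w1 = A NOR D
w2 = A NOR w1 = A NOR (A NOR D)

A NOR (A NOR D)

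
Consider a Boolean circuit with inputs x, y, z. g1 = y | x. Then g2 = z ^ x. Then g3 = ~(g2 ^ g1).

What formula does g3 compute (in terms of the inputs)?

~((z ^ x) ^ (y | x))

g1 = y | x
g2 = z ^ x
g3 = ~(g2 ^ g1) = ~((z ^ x) ^ (y | x))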